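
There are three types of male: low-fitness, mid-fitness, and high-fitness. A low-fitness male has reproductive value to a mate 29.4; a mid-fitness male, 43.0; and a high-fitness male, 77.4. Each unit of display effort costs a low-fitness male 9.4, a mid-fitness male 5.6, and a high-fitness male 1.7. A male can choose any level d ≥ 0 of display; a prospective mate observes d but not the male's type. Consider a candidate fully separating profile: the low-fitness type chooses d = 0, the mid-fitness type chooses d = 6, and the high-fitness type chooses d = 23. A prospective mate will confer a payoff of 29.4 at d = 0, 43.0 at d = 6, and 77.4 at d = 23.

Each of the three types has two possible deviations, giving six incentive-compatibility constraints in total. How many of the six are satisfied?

High-fitness (own payoff 77.4 − 1.7×23 = 38.3): to d=0 gives 29.4 → no gain ✓; to d=6 gives 43.0 − 1.7×6 = 32.8 → no gain ✓.
Mid-fitness (own payoff 43.0 − 5.6×6 = 9.4): to d=0 gives 29.4 → profitable ✗; to d=23 gives 77.4 − 5.6×23 = -51.4 → no gain ✓.
Low-fitness (own payoff 29.4): to d=6 gives 43.0 − 9.4×6 = -13.4 → no gain ✓; to d=23 gives 77.4 − 9.4×23 = -138.8 → no gain ✓.
5 of the 6 constraints hold; not an equilibrium.

5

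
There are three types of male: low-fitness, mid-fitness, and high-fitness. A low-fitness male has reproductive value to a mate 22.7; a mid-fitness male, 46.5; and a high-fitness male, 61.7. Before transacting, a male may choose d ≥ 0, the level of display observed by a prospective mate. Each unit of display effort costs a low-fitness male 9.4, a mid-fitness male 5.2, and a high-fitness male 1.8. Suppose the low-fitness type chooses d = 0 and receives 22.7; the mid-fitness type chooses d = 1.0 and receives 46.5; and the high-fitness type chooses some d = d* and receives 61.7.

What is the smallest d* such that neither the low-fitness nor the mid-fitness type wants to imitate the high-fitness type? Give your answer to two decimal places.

Low-fitness type (on-path payoff 22.7) won't mimic when 22.7 ≥ 61.7 − 9.4·d*, i.e. d* ≥ 4.15.
Mid-fitness type (on-path payoff 46.5 − 5.2×1.0 = 41.3) won't mimic when 41.3 ≥ 61.7 − 5.2·d*, i.e. d* ≥ 3.92.
Both must hold, so d* = max(4.15, 3.92) = 4.15. The low-fitness type's constraint binds.

4.15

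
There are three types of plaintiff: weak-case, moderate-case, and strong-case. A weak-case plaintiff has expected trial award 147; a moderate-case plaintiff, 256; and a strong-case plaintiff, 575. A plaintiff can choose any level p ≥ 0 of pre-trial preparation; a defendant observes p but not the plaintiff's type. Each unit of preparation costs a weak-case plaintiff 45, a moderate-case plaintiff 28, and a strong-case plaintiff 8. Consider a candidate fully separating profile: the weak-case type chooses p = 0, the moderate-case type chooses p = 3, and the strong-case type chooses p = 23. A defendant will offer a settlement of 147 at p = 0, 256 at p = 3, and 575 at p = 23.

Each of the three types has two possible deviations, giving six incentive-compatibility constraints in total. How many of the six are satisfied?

Strong-case (own payoff 575 − 8×23 = 391): to p=0 gives 147 → no gain ✓; to p=3 gives 256 − 8×3 = 232 → no gain ✓.
Weak-case (own payoff 147): to p=3 gives 256 − 45×3 = 121 → no gain ✓; to p=23 gives 575 − 45×23 = -460 → no gain ✓.
Moderate-case (own payoff 256 − 28×3 = 172): to p=0 gives 147 → no gain ✓; to p=23 gives 575 − 28×23 = -69 → no gain ✓.
6 of the 6 constraints hold; this profile is a separating equilibrium.

6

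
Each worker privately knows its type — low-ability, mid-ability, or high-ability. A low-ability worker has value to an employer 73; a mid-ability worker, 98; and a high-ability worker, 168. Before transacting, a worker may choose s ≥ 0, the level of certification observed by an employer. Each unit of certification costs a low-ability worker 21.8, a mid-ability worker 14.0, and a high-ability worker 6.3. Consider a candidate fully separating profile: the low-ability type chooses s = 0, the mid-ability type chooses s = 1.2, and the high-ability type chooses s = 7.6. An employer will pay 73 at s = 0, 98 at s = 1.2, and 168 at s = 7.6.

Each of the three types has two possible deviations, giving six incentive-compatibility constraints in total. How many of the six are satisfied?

6

Low-ability (own payoff 73): to s=1.2 gives 98 − 21.8×1.2 = 71.84 → no gain ✓; to s=7.6 gives 168 − 21.8×7.6 = 2.32 → no gain ✓.
High-ability (own payoff 168 − 6.3×7.6 = 120.12): to s=0 gives 73 → no gain ✓; to s=1.2 gives 98 − 6.3×1.2 = 90.44 → no gain ✓.
Mid-ability (own payoff 98 − 14.0×1.2 = 81.2): to s=0 gives 73 → no gain ✓; to s=7.6 gives 168 − 14.0×7.6 = 61.6 → no gain ✓.
6 of the 6 constraints hold; this profile is a separating equilibrium.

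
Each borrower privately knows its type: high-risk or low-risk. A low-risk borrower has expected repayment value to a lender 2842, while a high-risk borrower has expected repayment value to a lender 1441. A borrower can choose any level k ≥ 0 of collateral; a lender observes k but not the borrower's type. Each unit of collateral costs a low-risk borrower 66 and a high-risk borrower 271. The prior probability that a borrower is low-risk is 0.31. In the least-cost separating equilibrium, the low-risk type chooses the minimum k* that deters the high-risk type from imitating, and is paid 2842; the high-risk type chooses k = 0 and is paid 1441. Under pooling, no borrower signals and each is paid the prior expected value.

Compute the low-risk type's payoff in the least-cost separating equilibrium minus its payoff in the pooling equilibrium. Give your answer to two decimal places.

625.49

Least-cost separating signal: k* solves 1441 = 2842 − 271·k*, so k* = (2842 − 1441)/271 ≈ 5.1697.
Low-risk type's separating payoff: 2842 − 66 × k* = 2842 − 66 × (2842 − 1441)/271 = 2842 − 92466/271 ≈ 2500.7970.
Pooling payoff: 0.31 × 2842 + 0.69 × 1441 = 1875.31.
Difference: 2500.7970 − 1875.31 = 625.487, i.e. 625.49 to two decimal places.
The low-risk type prefers to separate.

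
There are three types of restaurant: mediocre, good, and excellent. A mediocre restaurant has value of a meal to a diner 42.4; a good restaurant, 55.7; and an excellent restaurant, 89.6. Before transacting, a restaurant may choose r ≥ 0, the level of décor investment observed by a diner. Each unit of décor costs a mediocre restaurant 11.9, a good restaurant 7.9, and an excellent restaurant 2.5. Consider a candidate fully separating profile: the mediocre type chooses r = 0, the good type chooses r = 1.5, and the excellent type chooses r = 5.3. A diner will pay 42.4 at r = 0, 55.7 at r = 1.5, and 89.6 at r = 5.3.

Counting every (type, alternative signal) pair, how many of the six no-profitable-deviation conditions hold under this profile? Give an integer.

Good (own payoff 55.7 − 7.9×1.5 = 43.85): to r=0 gives 42.4 → no gain ✓; to r=5.3 gives 89.6 − 7.9×5.3 = 47.73 → profitable ✗.
Excellent (own payoff 89.6 − 2.5×5.3 = 76.35): to r=0 gives 42.4 → no gain ✓; to r=1.5 gives 55.7 − 2.5×1.5 = 51.95 → no gain ✓.
Mediocre (own payoff 42.4): to r=1.5 gives 55.7 − 11.9×1.5 = 37.85 → no gain ✓; to r=5.3 gives 89.6 − 11.9×5.3 = 26.53 → no gain ✓.
5 of the 6 constraints hold; not an equilibrium.

5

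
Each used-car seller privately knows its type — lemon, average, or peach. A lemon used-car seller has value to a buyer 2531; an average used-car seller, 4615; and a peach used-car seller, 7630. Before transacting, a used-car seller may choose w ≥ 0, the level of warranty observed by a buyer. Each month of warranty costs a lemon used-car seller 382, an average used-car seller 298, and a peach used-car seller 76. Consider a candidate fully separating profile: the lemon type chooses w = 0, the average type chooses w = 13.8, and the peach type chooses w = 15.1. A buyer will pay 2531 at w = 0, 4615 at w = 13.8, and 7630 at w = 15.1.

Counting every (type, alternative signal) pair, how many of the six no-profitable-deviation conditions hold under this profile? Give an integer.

Peach (own payoff 7630 − 76×15.1 = 6482.4): to w=0 gives 2531 → no gain ✓; to w=13.8 gives 4615 − 76×13.8 = 3566.2 → no gain ✓.
Average (own payoff 4615 − 298×13.8 = 502.6): to w=0 gives 2531 → profitable ✗; to w=15.1 gives 7630 − 298×15.1 = 3130.2 → profitable ✗.
Lemon (own payoff 2531): to w=13.8 gives 4615 − 382×13.8 = -656.6 → no gain ✓; to w=15.1 gives 7630 − 382×15.1 = 1861.8 → no gain ✓.
4 of the 6 constraints hold; not an equilibrium.

4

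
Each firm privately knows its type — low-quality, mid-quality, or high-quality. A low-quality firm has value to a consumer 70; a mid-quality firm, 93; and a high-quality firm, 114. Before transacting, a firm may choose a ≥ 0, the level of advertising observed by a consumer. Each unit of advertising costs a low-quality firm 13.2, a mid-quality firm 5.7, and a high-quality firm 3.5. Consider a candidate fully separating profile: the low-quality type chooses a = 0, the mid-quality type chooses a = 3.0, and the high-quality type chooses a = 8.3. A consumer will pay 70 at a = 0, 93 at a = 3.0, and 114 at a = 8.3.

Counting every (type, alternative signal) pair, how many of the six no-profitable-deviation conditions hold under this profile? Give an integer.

6

Low-quality (own payoff 70): to a=3.0 gives 93 − 13.2×3.0 = 53.4 → no gain ✓; to a=8.3 gives 114 − 13.2×8.3 = 4.44 → no gain ✓.
High-quality (own payoff 114 − 3.5×8.3 = 84.95): to a=0 gives 70 → no gain ✓; to a=3.0 gives 93 − 3.5×3.0 = 82.5 → no gain ✓.
Mid-quality (own payoff 93 − 5.7×3.0 = 75.9): to a=0 gives 70 → no gain ✓; to a=8.3 gives 114 − 5.7×8.3 = 66.69 → no gain ✓.
6 of the 6 constraints hold; this profile is a separating equilibrium.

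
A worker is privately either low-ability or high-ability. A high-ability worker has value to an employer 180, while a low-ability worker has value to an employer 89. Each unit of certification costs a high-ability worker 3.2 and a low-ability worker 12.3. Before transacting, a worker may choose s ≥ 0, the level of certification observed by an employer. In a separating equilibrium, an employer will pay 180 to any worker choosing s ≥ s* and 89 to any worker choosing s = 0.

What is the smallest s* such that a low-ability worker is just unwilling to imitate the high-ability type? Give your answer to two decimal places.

A low-ability worker choosing s = 0 receives 89.
Imitating at s* instead would pay 180 at cost 12.3·s*, netting 180 − 12.3·s*.
Indifference: 89 = 180 − 12.3·s*, so s* = (180 − 89) / 12.3 ≈ 7.40.
This is the low-ability type's binding incentive-compatibility constraint; any s ≥ 7.40 sustains separation on that side.

7.40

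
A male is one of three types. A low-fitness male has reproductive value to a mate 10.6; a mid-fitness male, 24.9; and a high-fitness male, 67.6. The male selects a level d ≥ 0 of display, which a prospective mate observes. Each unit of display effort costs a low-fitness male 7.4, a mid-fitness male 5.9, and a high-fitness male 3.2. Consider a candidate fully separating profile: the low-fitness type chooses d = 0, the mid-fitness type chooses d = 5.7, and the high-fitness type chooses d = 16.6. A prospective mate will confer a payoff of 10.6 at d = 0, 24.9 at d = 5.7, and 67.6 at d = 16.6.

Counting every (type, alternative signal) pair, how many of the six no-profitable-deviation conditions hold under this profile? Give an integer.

Mid-fitness (own payoff 24.9 − 5.9×5.7 = -8.73): to d=0 gives 10.6 → profitable ✗; to d=16.6 gives 67.6 − 5.9×16.6 = -30.34 → no gain ✓.
Low-fitness (own payoff 10.6): to d=5.7 gives 24.9 − 7.4×5.7 = -17.28 → no gain ✓; to d=16.6 gives 67.6 − 7.4×16.6 = -55.24 → no gain ✓.
High-fitness (own payoff 67.6 − 3.2×16.6 = 14.48): to d=0 gives 10.6 → no gain ✓; to d=5.7 gives 24.9 − 3.2×5.7 = 6.66 → no gain ✓.
5 of the 6 constraints hold; not an equilibrium.

5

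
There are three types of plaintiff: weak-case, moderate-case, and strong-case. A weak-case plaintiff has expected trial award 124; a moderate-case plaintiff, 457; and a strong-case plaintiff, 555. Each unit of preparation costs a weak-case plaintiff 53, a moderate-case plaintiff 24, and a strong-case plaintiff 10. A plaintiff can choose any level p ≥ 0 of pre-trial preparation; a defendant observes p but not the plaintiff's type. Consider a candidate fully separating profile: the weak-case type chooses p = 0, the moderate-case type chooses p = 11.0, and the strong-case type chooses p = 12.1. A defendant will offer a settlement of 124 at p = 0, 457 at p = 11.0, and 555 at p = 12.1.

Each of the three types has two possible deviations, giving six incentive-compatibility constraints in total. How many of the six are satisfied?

5

Weak-case (own payoff 124): to p=11.0 gives 457 − 53×11.0 = -126 → no gain ✓; to p=12.1 gives 555 − 53×12.1 = -86.3 → no gain ✓.
Strong-case (own payoff 555 − 10×12.1 = 434): to p=0 gives 124 → no gain ✓; to p=11.0 gives 457 − 10×11.0 = 347 → no gain ✓.
Moderate-case (own payoff 457 − 24×11.0 = 193): to p=0 gives 124 → no gain ✓; to p=12.1 gives 555 − 24×12.1 = 264.6 → profitable ✗.
5 of the 6 constraints hold; not an equilibrium.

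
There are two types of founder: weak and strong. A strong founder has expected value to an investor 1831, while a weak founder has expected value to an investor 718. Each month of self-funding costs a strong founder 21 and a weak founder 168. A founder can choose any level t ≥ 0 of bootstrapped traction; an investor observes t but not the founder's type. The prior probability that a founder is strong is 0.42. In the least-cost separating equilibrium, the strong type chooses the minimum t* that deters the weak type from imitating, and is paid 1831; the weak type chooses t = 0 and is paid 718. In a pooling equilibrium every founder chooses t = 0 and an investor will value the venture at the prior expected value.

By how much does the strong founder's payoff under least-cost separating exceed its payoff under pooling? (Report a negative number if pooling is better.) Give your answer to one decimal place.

506.4

Least-cost separating signal: t* solves 718 = 1831 − 168·t*, so t* = (1831 − 718)/168 = 6.625.
Strong type's separating payoff: 1831 − 21 × t* = 1831 − 21 × (1831 − 718)/168 = 1831 − 23373/168 = 1691.875.
Pooling payoff: 0.42 × 1831 + 0.58 × 718 = 1185.46.
Difference: 1691.875 − 1185.46 = 506.415, i.e. 506.4 to one decimal place.
The strong type prefers to separate.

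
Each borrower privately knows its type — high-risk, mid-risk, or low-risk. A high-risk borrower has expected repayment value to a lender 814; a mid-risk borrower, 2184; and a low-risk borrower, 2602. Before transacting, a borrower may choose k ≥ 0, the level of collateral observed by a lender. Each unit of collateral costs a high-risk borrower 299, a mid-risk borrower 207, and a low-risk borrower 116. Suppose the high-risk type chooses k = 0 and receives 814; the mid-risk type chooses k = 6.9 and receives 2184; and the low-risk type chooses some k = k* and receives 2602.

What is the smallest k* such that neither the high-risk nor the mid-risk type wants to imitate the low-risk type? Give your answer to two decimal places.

Mid-risk type (on-path payoff 2184 − 207×6.9 = 755.7) won't mimic when 755.7 ≥ 2602 − 207·k*, i.e. k* ≥ 8.92.
High-risk type (on-path payoff 814) won't mimic when 814 ≥ 2602 − 299·k*, i.e. k* ≥ 5.98.
Both must hold, so k* = max(5.98, 8.92) = 8.92. The mid-risk type's constraint binds.

8.92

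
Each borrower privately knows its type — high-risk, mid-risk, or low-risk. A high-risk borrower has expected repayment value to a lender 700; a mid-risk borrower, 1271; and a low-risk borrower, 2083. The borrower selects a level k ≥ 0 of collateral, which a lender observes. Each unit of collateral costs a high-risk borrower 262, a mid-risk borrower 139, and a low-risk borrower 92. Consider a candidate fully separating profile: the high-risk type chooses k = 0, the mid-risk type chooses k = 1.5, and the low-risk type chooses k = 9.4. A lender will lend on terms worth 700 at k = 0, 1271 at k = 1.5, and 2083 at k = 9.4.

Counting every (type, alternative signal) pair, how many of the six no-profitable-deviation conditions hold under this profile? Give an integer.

Mid-risk (own payoff 1271 − 139×1.5 = 1062.5): to k=0 gives 700 → no gain ✓; to k=9.4 gives 2083 − 139×9.4 = 776.4 → no gain ✓.
Low-risk (own payoff 2083 − 92×9.4 = 1218.2): to k=0 gives 700 → no gain ✓; to k=1.5 gives 1271 − 92×1.5 = 1133 → no gain ✓.
High-risk (own payoff 700): to k=1.5 gives 1271 − 262×1.5 = 878 → profitable ✗; to k=9.4 gives 2083 − 262×9.4 = -379.8 → no gain ✓.
5 of the 6 constraints hold; not an equilibrium.

5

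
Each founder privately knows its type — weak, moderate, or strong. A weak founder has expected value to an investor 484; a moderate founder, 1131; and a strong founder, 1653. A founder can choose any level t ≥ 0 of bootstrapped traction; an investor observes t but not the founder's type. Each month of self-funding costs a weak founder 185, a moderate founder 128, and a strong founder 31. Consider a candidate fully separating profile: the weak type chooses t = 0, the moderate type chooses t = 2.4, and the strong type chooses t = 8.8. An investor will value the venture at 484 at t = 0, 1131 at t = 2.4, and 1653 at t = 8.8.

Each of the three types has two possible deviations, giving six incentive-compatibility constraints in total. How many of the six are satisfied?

Weak (own payoff 484): to t=2.4 gives 1131 − 185×2.4 = 687 → profitable ✗; to t=8.8 gives 1653 − 185×8.8 = 25 → no gain ✓.
Strong (own payoff 1653 − 31×8.8 = 1380.2): to t=0 gives 484 → no gain ✓; to t=2.4 gives 1131 − 31×2.4 = 1056.6 → no gain ✓.
Moderate (own payoff 1131 − 128×2.4 = 823.8): to t=0 gives 484 → no gain ✓; to t=8.8 gives 1653 − 128×8.8 = 526.6 → no gain ✓.
5 of the 6 constraints hold; not an equilibrium.

5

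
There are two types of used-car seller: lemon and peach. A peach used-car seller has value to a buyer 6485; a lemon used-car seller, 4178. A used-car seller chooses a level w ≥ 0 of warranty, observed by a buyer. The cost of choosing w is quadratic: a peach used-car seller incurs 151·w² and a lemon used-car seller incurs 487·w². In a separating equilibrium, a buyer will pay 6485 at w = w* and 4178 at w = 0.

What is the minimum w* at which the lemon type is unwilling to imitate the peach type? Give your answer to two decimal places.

The lemon type at w = 0 receives 4178; imitating at w* yields 6485 − 487·w*².
Indifference: 4178 = 6485 − 487·w*², so w*² = (6485 − 4178) / 487 ≈ 4.7372.
w* = √4.7372 ≈ 2.18.

2.18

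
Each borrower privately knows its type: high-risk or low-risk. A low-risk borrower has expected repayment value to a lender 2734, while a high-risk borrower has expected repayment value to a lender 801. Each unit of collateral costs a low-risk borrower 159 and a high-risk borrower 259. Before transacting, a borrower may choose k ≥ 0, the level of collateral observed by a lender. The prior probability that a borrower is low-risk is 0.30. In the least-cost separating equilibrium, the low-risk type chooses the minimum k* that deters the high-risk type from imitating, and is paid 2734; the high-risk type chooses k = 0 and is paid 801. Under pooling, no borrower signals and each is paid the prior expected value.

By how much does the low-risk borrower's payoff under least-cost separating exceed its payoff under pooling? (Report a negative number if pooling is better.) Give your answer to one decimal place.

Least-cost separating signal: k* solves 801 = 2734 − 259·k*, so k* = (2734 − 801)/259 ≈ 7.4633.
Low-risk type's separating payoff: 2734 − 159 × k* = 2734 − 159 × (2734 − 801)/259 = 2734 − 307347/259 ≈ 1547.332.
Pooling payoff: 0.30 × 2734 + 0.70 × 801 = 1380.9.
Difference: 1547.332 − 1380.9 = 166.432, i.e. 166.4 to one decimal place.
The low-risk type prefers to separate.

166.4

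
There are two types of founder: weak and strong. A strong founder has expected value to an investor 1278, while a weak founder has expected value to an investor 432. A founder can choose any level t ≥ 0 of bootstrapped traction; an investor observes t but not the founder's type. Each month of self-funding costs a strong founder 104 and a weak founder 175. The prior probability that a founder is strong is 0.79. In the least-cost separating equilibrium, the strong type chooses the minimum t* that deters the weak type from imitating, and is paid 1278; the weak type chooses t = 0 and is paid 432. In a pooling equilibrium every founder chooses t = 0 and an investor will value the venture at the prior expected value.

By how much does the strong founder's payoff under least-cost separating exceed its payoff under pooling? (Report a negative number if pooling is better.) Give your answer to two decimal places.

Least-cost separating signal: t* solves 432 = 1278 − 175·t*, so t* = (1278 − 432)/175 ≈ 4.8343.
Strong type's separating payoff: 1278 − 104 × t* = 1278 − 104 × (1278 − 432)/175 = 1278 − 87984/175 ≈ 775.2343.
Pooling payoff: 0.79 × 1278 + 0.21 × 432 = 1100.34.
Difference: 775.2343 − 1100.34 = -325.1057, i.e. -325.11 to two decimal places.
The strong type would prefer the pooling outcome.

-325.11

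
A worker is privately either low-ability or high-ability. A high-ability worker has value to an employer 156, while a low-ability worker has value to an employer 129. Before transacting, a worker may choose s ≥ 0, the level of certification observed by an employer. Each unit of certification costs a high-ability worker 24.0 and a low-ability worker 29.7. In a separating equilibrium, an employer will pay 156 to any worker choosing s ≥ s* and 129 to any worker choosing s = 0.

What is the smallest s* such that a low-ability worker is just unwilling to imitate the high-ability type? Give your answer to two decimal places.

0.91

A low-ability worker choosing s = 0 receives 129.
Imitating at s* instead would pay 156 at cost 29.7·s*, netting 156 − 29.7·s*.
Indifference: 129 = 156 − 29.7·s*, so s* = (156 − 129) / 29.7 ≈ 0.91.
At s* the low-ability type's incentive constraint just binds; the high-ability type strictly prefers s* since its per-unit cost is lower.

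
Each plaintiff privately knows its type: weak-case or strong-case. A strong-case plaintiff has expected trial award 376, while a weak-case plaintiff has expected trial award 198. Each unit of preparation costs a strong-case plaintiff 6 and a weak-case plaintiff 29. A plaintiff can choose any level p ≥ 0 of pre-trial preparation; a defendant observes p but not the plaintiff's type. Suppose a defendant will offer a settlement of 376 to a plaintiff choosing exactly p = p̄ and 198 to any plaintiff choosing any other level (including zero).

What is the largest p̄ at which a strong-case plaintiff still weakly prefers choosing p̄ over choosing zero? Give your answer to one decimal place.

Choosing p̄ yields the strong-case type 376 − 6·p̄; choosing zero yields 198.
The strong-case type is indifferent at 376 − 6·p̄ = 198, i.e. p̄ = (376 − 198) / 6 ≈ 29.7.
For any p̄ above 29.7 the strong-case type would rather pool at zero, so separation collapses.

29.7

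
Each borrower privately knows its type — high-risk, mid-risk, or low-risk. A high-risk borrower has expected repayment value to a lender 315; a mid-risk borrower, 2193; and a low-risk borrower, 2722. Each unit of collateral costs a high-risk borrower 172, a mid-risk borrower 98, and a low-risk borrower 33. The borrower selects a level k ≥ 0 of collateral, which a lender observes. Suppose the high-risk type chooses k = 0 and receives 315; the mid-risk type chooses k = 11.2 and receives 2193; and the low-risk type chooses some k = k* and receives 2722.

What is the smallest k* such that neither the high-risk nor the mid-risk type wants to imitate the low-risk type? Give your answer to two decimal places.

16.60

Mid-risk type (on-path payoff 2193 − 98×11.2 = 1095.4) won't mimic when 1095.4 ≥ 2722 − 98·k*, i.e. k* ≥ 16.60.
High-risk type (on-path payoff 315) won't mimic when 315 ≥ 2722 − 172·k*, i.e. k* ≥ 13.99.
Both must hold, so k* = max(13.99, 16.60) = 16.60. The mid-risk type's constraint binds.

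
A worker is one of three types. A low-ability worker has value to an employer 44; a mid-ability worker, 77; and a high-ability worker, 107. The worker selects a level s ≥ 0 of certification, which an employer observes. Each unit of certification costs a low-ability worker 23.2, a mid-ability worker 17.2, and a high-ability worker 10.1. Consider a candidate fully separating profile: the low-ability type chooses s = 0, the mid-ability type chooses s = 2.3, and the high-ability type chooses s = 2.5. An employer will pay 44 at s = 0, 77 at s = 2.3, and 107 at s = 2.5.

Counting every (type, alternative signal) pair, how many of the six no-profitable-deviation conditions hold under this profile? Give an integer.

3

Low-ability (own payoff 44): to s=2.3 gives 77 − 23.2×2.3 = 23.64 → no gain ✓; to s=2.5 gives 107 − 23.2×2.5 = 49 → profitable ✗.
High-ability (own payoff 107 − 10.1×2.5 = 81.75): to s=0 gives 44 → no gain ✓; to s=2.3 gives 77 − 10.1×2.3 = 53.77 → no gain ✓.
Mid-ability (own payoff 77 − 17.2×2.3 = 37.44): to s=0 gives 44 → profitable ✗; to s=2.5 gives 107 − 17.2×2.5 = 64 → profitable ✗.
3 of the 6 constraints hold; not an equilibrium.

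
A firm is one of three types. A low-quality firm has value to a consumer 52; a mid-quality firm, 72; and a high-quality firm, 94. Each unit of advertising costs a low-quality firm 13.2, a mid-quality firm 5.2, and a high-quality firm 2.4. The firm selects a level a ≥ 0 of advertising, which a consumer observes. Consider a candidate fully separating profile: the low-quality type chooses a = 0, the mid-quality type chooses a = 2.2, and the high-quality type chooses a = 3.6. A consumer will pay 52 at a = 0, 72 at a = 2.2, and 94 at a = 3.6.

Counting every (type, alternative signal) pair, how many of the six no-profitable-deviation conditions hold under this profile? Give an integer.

5

High-quality (own payoff 94 − 2.4×3.6 = 85.36): to a=0 gives 52 → no gain ✓; to a=2.2 gives 72 − 2.4×2.2 = 66.72 → no gain ✓.
Low-quality (own payoff 52): to a=2.2 gives 72 − 13.2×2.2 = 42.96 → no gain ✓; to a=3.6 gives 94 − 13.2×3.6 = 46.48 → no gain ✓.
Mid-quality (own payoff 72 − 5.2×2.2 = 60.56): to a=0 gives 52 → no gain ✓; to a=3.6 gives 94 − 5.2×3.6 = 75.28 → profitable ✗.
5 of the 6 constraints hold; not an equilibrium.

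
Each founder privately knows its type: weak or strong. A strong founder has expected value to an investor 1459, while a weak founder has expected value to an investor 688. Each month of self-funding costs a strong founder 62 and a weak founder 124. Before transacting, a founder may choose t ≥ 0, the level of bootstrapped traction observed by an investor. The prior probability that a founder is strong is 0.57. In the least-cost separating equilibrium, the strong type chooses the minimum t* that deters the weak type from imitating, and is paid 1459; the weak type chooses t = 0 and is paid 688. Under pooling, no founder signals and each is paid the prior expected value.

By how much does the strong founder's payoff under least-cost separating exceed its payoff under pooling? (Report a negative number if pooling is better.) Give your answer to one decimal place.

-54.0

Least-cost separating signal: t* solves 688 = 1459 − 124·t*, so t* = (1459 − 688)/124 ≈ 6.2177.
Strong type's separating payoff: 1459 − 62 × t* = 1459 − 62 × (1459 − 688)/124 = 1459 − 47802/124 = 1073.5.
Pooling payoff: 0.57 × 1459 + 0.43 × 688 = 1127.47.
Difference: 1073.5 − 1127.47 = -53.97, i.e. -54.0 to one decimal place.
The strong type would prefer the pooling outcome.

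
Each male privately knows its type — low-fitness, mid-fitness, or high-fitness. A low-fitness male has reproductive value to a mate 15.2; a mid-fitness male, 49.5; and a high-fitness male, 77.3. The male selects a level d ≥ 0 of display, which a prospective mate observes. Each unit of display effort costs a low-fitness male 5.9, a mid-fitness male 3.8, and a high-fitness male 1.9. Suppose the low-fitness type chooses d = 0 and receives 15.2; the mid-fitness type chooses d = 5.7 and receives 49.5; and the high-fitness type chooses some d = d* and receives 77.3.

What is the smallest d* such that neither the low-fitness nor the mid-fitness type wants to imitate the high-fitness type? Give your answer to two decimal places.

13.02

Mid-fitness type (on-path payoff 49.5 − 3.8×5.7 = 27.84) won't mimic when 27.84 ≥ 77.3 − 3.8·d*, i.e. d* ≥ 13.02.
Low-fitness type (on-path payoff 15.2) won't mimic when 15.2 ≥ 77.3 − 5.9·d*, i.e. d* ≥ 10.53.
Both must hold, so d* = max(10.53, 13.02) = 13.02. The mid-fitness type's constraint binds.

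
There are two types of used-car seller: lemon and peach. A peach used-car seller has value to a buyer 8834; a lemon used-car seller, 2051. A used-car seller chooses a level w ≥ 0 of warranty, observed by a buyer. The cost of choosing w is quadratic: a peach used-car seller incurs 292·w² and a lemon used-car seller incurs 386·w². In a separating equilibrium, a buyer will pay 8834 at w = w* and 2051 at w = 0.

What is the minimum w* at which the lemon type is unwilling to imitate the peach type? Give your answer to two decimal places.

The lemon type at w = 0 receives 2051; imitating at w* yields 8834 − 386·w*².
Indifference: 2051 = 8834 − 386·w*², so w*² = (8834 − 2051) / 386 ≈ 17.5725.
w* = √17.5725 ≈ 4.19.

4.19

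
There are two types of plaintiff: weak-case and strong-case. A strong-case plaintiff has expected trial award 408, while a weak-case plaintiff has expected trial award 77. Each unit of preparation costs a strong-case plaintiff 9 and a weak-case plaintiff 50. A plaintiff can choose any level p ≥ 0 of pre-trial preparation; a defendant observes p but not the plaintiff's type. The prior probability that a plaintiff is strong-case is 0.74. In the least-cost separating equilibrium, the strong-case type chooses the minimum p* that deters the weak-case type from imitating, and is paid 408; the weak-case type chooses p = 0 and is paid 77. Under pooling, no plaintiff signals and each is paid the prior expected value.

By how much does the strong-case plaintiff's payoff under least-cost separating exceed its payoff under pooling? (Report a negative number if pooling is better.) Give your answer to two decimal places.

26.48

Least-cost separating signal: p* solves 77 = 408 − 50·p*, so p* = (408 − 77)/50 = 6.62.
Strong-case type's separating payoff: 408 − 9 × p* = 408 − 9 × (408 − 77)/50 = 408 − 2979/50 = 348.42.
Pooling payoff: 0.74 × 408 + 0.26 × 77 = 321.94.
Difference: 348.42 − 321.94 = 26.48.
The strong-case type prefers to separate.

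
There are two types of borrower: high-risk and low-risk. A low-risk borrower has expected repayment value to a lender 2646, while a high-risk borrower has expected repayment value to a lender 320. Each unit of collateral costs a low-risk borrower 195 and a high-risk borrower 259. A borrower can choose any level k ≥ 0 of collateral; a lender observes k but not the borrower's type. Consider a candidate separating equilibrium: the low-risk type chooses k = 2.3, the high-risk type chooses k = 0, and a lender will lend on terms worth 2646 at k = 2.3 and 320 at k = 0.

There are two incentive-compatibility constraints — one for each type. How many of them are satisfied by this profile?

1

High-risk type: stay at 0 → 320; mimic → 2646 − 259 × 2.3 = 2050.3. IC fails (320 < 2050.3).
Low-risk type: signal → 2646 − 195 × 2.3 = 2197.5; deviate to 0 → 320. IC holds (2197.5 ≥ 320).
1 of 2 constraints hold, so this profile is not an equilibrium.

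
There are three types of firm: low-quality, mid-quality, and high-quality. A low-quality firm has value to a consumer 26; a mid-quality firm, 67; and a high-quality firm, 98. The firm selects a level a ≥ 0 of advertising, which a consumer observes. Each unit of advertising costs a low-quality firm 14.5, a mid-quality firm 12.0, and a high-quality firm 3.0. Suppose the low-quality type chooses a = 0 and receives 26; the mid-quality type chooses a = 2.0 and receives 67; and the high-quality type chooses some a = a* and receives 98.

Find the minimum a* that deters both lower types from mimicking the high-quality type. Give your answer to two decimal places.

Mid-quality type (on-path payoff 67 − 12.0×2.0 = 43) won't mimic when 43 ≥ 98 − 12.0·a*, i.e. a* ≥ 4.58.
Low-quality type (on-path payoff 26) won't mimic when 26 ≥ 98 − 14.5·a*, i.e. a* ≥ 4.97.
Both must hold, so a* = max(4.97, 4.58) = 4.97. The low-quality type's constraint binds.

4.97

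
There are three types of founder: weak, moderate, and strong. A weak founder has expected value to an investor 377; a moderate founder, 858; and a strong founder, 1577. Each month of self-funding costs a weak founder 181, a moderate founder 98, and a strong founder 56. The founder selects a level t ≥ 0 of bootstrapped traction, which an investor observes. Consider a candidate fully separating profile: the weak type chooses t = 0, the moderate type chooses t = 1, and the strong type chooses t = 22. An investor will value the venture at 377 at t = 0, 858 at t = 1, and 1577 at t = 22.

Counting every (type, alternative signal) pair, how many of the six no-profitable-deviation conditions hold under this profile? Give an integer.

Moderate (own payoff 858 − 98×1 = 760): to t=0 gives 377 → no gain ✓; to t=22 gives 1577 − 98×22 = -579 → no gain ✓.
Strong (own payoff 1577 − 56×22 = 345): to t=0 gives 377 → profitable ✗; to t=1 gives 858 − 56×1 = 802 → profitable ✗.
Weak (own payoff 377): to t=1 gives 858 − 181×1 = 677 → profitable ✗; to t=22 gives 1577 − 181×22 = -2405 → no gain ✓.
3 of the 6 constraints hold; not an equilibrium.

3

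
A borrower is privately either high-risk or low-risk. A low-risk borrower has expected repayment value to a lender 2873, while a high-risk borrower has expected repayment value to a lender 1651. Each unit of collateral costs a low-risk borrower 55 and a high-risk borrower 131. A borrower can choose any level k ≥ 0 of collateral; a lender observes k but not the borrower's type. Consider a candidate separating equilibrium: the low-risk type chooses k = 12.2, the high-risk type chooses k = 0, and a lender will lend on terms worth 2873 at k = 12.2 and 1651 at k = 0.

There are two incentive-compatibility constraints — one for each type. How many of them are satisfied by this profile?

2

Low-risk type: signal → 2873 − 55 × 12.2 = 2202; deviate to 0 → 1651. IC holds (2202 ≥ 1651).
High-risk type: stay at 0 → 1651; mimic → 2873 − 131 × 12.2 = 1274.8. IC holds (1651 ≥ 1274.8).
2 of 2 constraints hold, so this is a separating equilibrium.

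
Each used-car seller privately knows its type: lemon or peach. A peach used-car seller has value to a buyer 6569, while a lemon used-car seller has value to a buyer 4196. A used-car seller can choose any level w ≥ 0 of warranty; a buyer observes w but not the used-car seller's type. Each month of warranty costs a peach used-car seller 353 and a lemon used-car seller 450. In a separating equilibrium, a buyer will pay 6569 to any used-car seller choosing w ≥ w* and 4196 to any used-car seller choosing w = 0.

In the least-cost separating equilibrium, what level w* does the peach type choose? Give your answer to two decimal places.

A lemon used-car seller choosing w = 0 receives 4196.
Imitating at w* instead would pay 6569 at cost 450·w*, netting 6569 − 450·w*.
Indifference: 4196 = 6569 − 450·w*, so w* = (6569 − 4196) / 450 ≈ 5.27.
At w* the lemon type's incentive constraint just binds; the peach type strictly prefers w* since its per-unit cost is lower.

5.27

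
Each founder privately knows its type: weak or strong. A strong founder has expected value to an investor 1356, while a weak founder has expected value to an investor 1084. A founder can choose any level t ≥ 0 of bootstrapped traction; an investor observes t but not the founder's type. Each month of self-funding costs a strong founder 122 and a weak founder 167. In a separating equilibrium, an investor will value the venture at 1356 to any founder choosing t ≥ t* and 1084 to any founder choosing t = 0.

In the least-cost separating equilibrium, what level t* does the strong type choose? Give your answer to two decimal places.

A weak founder choosing t = 0 receives 1084.
Imitating at t* instead would pay 1356 at cost 167·t*, netting 1356 − 167·t*.
Indifference: 1084 = 1356 − 167·t*, so t* = (1356 − 1084) / 167 ≈ 1.63.
At t* the weak type's incentive constraint just binds; the strong type strictly prefers t* since its per-unit cost is lower.

1.63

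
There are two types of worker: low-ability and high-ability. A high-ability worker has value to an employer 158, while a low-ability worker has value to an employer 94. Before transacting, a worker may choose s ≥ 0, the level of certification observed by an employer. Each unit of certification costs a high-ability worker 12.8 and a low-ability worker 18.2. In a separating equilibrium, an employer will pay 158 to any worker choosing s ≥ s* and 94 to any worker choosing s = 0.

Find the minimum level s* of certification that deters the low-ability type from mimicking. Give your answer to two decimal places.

3.52

A low-ability worker choosing s = 0 receives 94.
Imitating at s* instead would pay 158 at cost 18.2·s*, netting 158 − 18.2·s*.
Indifference: 94 = 158 − 18.2·s*, so s* = (158 − 94) / 18.2 ≈ 3.52.
At s* the low-ability type's incentive constraint just binds; the high-ability type strictly prefers s* since its per-unit cost is lower.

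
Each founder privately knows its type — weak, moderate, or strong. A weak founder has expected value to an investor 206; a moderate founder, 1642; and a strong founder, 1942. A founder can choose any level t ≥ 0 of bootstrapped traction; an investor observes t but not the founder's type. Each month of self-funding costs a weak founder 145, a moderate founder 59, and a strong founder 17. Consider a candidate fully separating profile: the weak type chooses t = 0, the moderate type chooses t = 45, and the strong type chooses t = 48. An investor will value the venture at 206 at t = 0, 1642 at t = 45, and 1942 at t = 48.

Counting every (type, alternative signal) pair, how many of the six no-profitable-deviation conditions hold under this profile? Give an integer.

4

Strong (own payoff 1942 − 17×48 = 1126): to t=0 gives 206 → no gain ✓; to t=45 gives 1642 − 17×45 = 877 → no gain ✓.
Moderate (own payoff 1642 − 59×45 = -1013): to t=0 gives 206 → profitable ✗; to t=48 gives 1942 − 59×48 = -890 → profitable ✗.
Weak (own payoff 206): to t=45 gives 1642 − 145×45 = -4883 → no gain ✓; to t=48 gives 1942 − 145×48 = -5018 → no gain ✓.
4 of the 6 constraints hold; not an equilibrium.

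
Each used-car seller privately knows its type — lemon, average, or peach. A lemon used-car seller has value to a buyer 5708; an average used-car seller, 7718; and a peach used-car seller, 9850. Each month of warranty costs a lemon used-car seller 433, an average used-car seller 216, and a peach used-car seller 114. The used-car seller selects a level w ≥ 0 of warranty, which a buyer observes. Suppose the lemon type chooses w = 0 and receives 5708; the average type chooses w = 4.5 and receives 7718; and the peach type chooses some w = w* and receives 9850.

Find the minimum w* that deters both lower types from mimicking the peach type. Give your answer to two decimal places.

14.37

Lemon type (on-path payoff 5708) won't mimic when 5708 ≥ 9850 − 433·w*, i.e. w* ≥ 9.57.
Average type (on-path payoff 7718 − 216×4.5 = 6746) won't mimic when 6746 ≥ 9850 − 216·w*, i.e. w* ≥ 14.37.
Both must hold, so w* = max(9.57, 14.37) = 14.37. The average type's constraint binds.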